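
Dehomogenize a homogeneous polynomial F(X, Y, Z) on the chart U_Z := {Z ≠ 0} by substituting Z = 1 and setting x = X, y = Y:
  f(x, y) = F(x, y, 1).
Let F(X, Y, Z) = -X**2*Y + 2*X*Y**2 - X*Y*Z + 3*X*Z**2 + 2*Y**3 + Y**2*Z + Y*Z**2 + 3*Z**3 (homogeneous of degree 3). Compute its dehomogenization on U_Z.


f(x, y) = -x**2*y + 2*x*y**2 - x*y + 3*x + 2*y**3 + y**2 + y + 3

On U_Z we set Z = 1. Each monomial c·X^i·Y^j·Z^k in F becomes c·x^i·y^j·1^k = c·x^i·y^j.
Substituting Z = 1: F(X, Y, 1) = -x**2*y + 2*x*y**2 - x*y + 3*x + 2*y**3 + y**2 + y + 3.
Note: deg(f) ≤ deg(F) = 3; strict inequality happens when F is divisible by Z (lost terms).


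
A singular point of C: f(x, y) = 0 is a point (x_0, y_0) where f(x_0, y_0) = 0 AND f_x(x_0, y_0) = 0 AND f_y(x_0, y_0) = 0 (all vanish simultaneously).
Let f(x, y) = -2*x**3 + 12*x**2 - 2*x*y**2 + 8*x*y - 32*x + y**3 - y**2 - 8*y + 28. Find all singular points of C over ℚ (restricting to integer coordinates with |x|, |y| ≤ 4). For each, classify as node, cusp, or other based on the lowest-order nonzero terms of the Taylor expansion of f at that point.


Singular points: {(2, 2)}; classification: cusp.

Compute partial derivatives:
  f_x = -6*x**2 + 24*x - 2*y**2 + 8*y - 32.
  f_y = -4*x*y + 8*x + 3*y**2 - 2*y - 8.
Scan x_0 ∈ {−4, ..., 4}. For each x_0, f_y(x_0, y) is a polynomial in y; find its integer roots y ∈ {−4, ..., 4}, then test f_x and f at those candidates.
  x = -4: f_y(-4, y) = 3*y**2 + 14*y - 40; vanishes at y ∈ {2}. (-4, 2): f_x = -216 ≠ 0.
  x = -3: f_y(-3, y) = 3*y**2 + 10*y - 32; vanishes at y ∈ {2}. (-3, 2): f_x = -150 ≠ 0.
  x = -2: f_y(-2, y) = 3*y**2 + 6*y - 24; vanishes at y ∈ {-4, 2}. (-2, -4): f_x = -168 ≠ 0; (-2, 2): f_x = -96 ≠ 0.
  x = -1: f_y(-1, y) = 3*y**2 + 2*y - 16; vanishes at y ∈ {2}. (-1, 2): f_x = -54 ≠ 0.
  x = 0: f_y(0, y) = 3*y**2 - 2*y - 8; vanishes at y ∈ {2}. (0, 2): f_x = -24 ≠ 0.
  x = 1: f_y(1, y) = 3*y**2 - 6*y; vanishes at y ∈ {0, 2}. (1, 0): f_x = -14 ≠ 0; (1, 2): f_x = -6 ≠ 0.
  x = 2: f_y(2, y) = 3*y**2 - 10*y + 8; vanishes at y ∈ {2}. (2, 2): f_x = 0, f = 0 — SINGULAR.
  x = 3: f_y(3, y) = 3*y**2 - 14*y + 16; vanishes at y ∈ {2}. (3, 2): f_x = -6 ≠ 0.
  x = 4: f_y(4, y) = 3*y**2 - 18*y + 24; vanishes at y ∈ {2, 4}. (4, 2): f_x = -24 ≠ 0; (4, 4): f_x = -32 ≠ 0.
Only singular point on the grid: (2, 2).
Classify: substitute x = 2 + u, y = 2 + v and expand: f = -2*u**3 - 2*u*v**2 + v**3 + v**2.
No constant or linear terms (consistent with a singular point). Quadratic part: v**2. Cubic part: -2*u**3 - 2*u*v**2 + v**3.
The quadratic part v**2 is a perfect square, so there is a single (double) tangent line v = 0, i.e. y = 2. Restricting the cubic part to that line (v = 0) leaves -2*u**3 ≠ 0, so f is not divisible by v and the branch is v² ≈ 2*u**3 to lowest order — this is a cusp.
Classification: cusp.


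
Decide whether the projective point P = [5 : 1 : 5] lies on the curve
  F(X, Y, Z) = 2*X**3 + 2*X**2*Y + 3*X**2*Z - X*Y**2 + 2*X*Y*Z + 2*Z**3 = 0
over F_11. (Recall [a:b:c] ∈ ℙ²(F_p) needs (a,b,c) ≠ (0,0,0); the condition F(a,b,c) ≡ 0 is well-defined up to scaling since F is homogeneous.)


F(5,1,5) ≡ 2 (mod 11); P is NOT on the curve.

Evaluate F(5, 1, 5) term-by-term (mod 11).
  2*X**3 ↦ 2·125·1·1 = 250
  2*X**2*Y ↦ 2·25·1·1 = 50
  3*X**2*Z ↦ 3·25·1·5 = 375
  -X*Y**2 ↦ -1·5·1·1 = -5
  2*X*Y*Z ↦ 2·5·1·5 = 50
  2*Z**3 ↦ 2·1·1·125 = 250
Sum: F(5, 1, 5) = (250) + (50) + (375) + (-5) + (50) + (250) = 970.
Reducing mod 11: 970 ≡ 2 (mod 11).
Since F(a, b, c) ≡ 2 ≠ 0 (mod 11), P does NOT lie on the curve.


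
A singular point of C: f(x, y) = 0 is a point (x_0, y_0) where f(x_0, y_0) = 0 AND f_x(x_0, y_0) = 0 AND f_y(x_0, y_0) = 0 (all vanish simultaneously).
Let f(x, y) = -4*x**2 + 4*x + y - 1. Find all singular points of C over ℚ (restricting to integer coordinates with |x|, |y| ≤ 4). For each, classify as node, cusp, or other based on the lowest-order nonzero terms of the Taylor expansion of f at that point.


No singular points in the scanned grid; C is smooth there.

Compute partial derivatives:
  f_x = 4 - 8*x.
  f_y = 1.
f_y = 1 is a nonzero constant, so f_y never vanishes: no point (x, y) can satisfy f = f_x = f_y = 0. In particular no (x, y) ∈ {−4, ..., 4}² is singular; the curve is smooth.


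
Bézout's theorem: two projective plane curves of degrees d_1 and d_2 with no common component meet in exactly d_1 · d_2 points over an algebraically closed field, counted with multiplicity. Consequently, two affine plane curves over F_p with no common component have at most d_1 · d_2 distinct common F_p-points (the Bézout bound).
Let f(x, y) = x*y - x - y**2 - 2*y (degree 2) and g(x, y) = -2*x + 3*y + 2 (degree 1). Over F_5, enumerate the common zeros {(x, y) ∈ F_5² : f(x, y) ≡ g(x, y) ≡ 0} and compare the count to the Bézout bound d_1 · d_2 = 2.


Common zeros: ∅; count = 0; Bézout bound = 2.

deg(f) = 2, deg(g) = 1, so Bézout bound = 2.
Scan x ∈ F_5. For each x, list the y ∈ F_5 with f(x, y) ≡ 0 and those with g(x, y) ≡ 0 (mod 5); the common zeros in that column are the intersection.
  x = 0: f ≡ 0 at y ∈ {0, 3}; g ≡ 0 at y ∈ {1}; common: ∅.
  x = 1: f ≡ 0 at y ∈ ∅; g ≡ 0 at y ∈ {0}; common: ∅.
  x = 2: f ≡ 0 at y ∈ ∅; g ≡ 0 at y ∈ {4}; common: ∅.
  x = 3: f ≡ 0 at y ∈ {2, 4}; g ≡ 0 at y ∈ {3}; common: ∅.
  x = 4: f ≡ 0 at y ∈ ∅; g ≡ 0 at y ∈ {2}; common: ∅.
Collecting: common zeros = ∅, so the count is 0.
Comparison with the Bézout bound: 0 ≤ 2 = deg(f)·deg(g), as expected for curves with no common component (the affine F_5-count falls short of the bound because intersections may lie at infinity, over extension fields, or carry multiplicity).


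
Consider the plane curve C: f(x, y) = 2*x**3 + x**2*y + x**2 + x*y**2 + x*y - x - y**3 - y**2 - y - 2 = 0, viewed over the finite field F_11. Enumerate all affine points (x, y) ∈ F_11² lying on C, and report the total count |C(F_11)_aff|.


Affine F_11-points: {(1, 0), (1, 1), (1, 10), (2, 2), (3, 7), (4, 4), (6, 7), (7, 0), (7, 6), (8, 0), (8, 1), (8, 6), (9, 6), (9, 7), (10, 9)}; count = 15.

For each of the 121 pairs (x, y) ∈ F_11², evaluate f(x, y) mod 11. Record the zeros.
  x = 0: [0↦9, 1↦6, 2↦6, 3↦3, 4↦2, 5↦8, 6↦4, 7↦6, 8↦8, 9↦4, 10↦10]  zeros at y ∈ ∅
  x = 1: [0↦0, 1↦0, 2↦5, 3↦9, 4↦6, 5↦1, 6↦10, 7↦5, 8↦2, 9↦6, 10↦0]  zeros at y ∈ {0, 1, 10}
  x = 2: [0↦5, 1↦10, 2↦0, 3↦2, 4↦10, 5↦7, 6↦9, 7↦10, 8↦4, 9↦7, 10↦2]  zeros at y ∈ {2}
  x = 3: [0↦3, 1↦4, 2↦3, 3↦5, 4↦4, 5↦5, 6↦2, 7↦0, 8↦4, 9↦8, 10↦6]  zeros at y ∈ {7}
  x = 4: [0↦6, 1↦5, 2↦4, 3↦8, 4↦0, 5↦7, 6↦1, 7↦9, 8↦3, 9↦10, 10↦2]  zeros at y ∈ {4}
  x = 5: [0↦4, 1↦3, 2↦4, 3↦1, 4↦10, 5↦3, 6↦7, 7↦5, 8↦2, 9↦3, 10↦2]  zeros at y ∈ ∅
  x = 6: [0↦9, 1↦10, 2↦4, 3↦7, 4↦2, 5↦5, 6↦10, 7↦0, 8↦2, 9↦10, 10↦7]  zeros at y ∈ {7}
  x = 7: [0↦0, 1↦5, 2↦5, 3↦5, 4↦10, 5↦3, 6↦0, 7↦6, 8↦4, 9↦10, 10↦7]  zeros at y ∈ {0, 6}
  x = 8: [0↦0, 1↦0, 2↦8, 3↦7, 4↦2, 5↦9, 6↦0, 7↦2, 8↦9, 9↦4, 10↦3]  zeros at y ∈ {0, 1, 6}
  x = 9: [0↦10, 1↦7, 2↦3, 3↦3, 4↦1, 5↦2, 6↦0, 7↦0, 8↦7, 9↦4, 10↦7]  zeros at y ∈ {6, 7}
  x = 10: [0↦9, 1↦5, 2↦2, 3↦5, 4↦8, 5↦5, 6↦1, 7↦1, 8↦10, 9↦0, 10↦9]  zeros at y ∈ {9}
Collecting zeros: affine points = {(1, 0), (1, 1), (1, 10), (2, 2), (3, 7), (4, 4), (6, 7), (7, 0), (7, 6), (8, 0), (8, 1), (8, 6), (9, 6), (9, 7), (10, 9)}.
Total count |C(F_11)_aff| = 15.


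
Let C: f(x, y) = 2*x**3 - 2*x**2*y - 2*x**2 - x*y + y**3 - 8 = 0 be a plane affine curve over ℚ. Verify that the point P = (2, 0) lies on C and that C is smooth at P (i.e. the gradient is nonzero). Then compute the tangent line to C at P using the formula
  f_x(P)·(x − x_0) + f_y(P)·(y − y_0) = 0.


Tangent line at P: 16*x - 10*y - 32 = 0.

Step 1: f(2, 0) = 0, so P lies on C.
Step 2: partial derivatives
  f_x(x, y) = 6*x**2 - 4*x*y - 4*x - y, f_y(x, y) = -2*x**2 - x + 3*y**2.
  f_x(P) = 16, f_y(P) = -10 (gradient nonzero, so P is smooth).
Step 3: tangent line at P: 16·(x − 2) + -10·(y − 0) = 0.
Expanding: 16*x - 10*y - 32 = 0.


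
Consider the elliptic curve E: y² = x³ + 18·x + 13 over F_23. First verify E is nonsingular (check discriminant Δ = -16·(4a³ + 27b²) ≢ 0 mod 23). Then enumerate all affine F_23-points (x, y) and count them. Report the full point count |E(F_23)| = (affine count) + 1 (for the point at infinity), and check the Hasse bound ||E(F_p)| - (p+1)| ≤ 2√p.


Affine points = {(0, 6), (0, 17), (1, 3), (1, 20), (3, 5), (3, 18), (8, 5), (8, 18), (11, 1), (11, 22), (12, 5), (12, 18), (13, 11), (13, 12), (15, 1), (15, 22), (16, 2), (16, 21), (20, 1), (20, 22)}; affine count = 20; |E(F_23)| = 21.

Discriminant check: Δ ∝ 4a³ + 27b² = 4·18³ + 27·13² = 4·5832 + 27·169 ≡ 15 (mod 23). Nonzero ⇒ E is nonsingular.
For each x ∈ F_23, compute rhs = x³ + 18·x + 13 mod 23, then count y ∈ F_23 with y² ≡ rhs.
  x = 0: rhs = 13, matching y values: 6, 17 (2 points).
  x = 1: rhs = 9, matching y values: 3, 20 (2 points).
  x = 2: rhs = 11, matching y values: none (0 points).
  x = 3: rhs = 2, matching y values: 5, 18 (2 points).
  x = 4: rhs = 11, matching y values: none (0 points).
  x = 5: rhs = 21, matching y values: none (0 points).
  x = 6: rhs = 15, matching y values: none (0 points).
  x = 7: rhs = 22, matching y values: none (0 points).
  x = 8: rhs = 2, matching y values: 5, 18 (2 points).
  x = 9: rhs = 7, matching y values: none (0 points).
  x = 10: rhs = 20, matching y values: none (0 points).
  x = 11: rhs = 1, matching y values: 1, 22 (2 points).
  x = 12: rhs = 2, matching y values: 5, 18 (2 points).
  x = 13: rhs = 6, matching y values: 11, 12 (2 points).
  x = 14: rhs = 19, matching y values: none (0 points).
  x = 15: rhs = 1, matching y values: 1, 22 (2 points).
  x = 16: rhs = 4, matching y values: 2, 21 (2 points).
  x = 17: rhs = 11, matching y values: none (0 points).
  x = 18: rhs = 5, matching y values: none (0 points).
  x = 19: rhs = 15, matching y values: none (0 points).
  x = 20: rhs = 1, matching y values: 1, 22 (2 points).
  x = 21: rhs = 15, matching y values: none (0 points).
  x = 22: rhs = 17, matching y values: none (0 points).
Total affine count: 20.
Full point count |E(F_23)| = 20 + 1 = 21.
Hasse bound: |21 − (23+1)| = |-3| = 3 ≤ 2√23 ≈ 9.5917 ✓.


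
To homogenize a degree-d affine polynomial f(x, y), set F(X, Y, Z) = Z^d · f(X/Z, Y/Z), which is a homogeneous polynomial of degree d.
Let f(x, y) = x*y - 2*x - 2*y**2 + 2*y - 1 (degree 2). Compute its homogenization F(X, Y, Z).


F(X, Y, Z) = X*Y - 2*X*Z - 2*Y**2 + 2*Y*Z - Z**2

deg(f) = 2.
Substitute x = X/Z, y = Y/Z into f, then multiply by Z^2.
  monomial 1·x^1·y^1 ↦ 1·X^1·Y^1·Z^0.
  monomial -2·x^1·y^0 ↦ -2·X^1·Y^0·Z^1.
  monomial -2·x^0·y^2 ↦ -2·X^0·Y^2·Z^0.
  monomial 2·x^0·y^1 ↦ 2·X^0·Y^1·Z^1.
  monomial -1·x^0·y^0 ↦ -1·X^0·Y^0·Z^2.
Collecting: F(X, Y, Z) = X*Y - 2*X*Z - 2*Y**2 + 2*Y*Z - Z**2.


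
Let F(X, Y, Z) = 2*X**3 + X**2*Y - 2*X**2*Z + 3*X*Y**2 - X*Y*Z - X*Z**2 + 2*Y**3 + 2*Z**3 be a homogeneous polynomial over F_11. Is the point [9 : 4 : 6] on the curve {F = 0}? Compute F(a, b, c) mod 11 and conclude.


F(9,4,6) ≡ 8 (mod 11); P is NOT on the curve.

Evaluate F(9, 4, 6) term-by-term (mod 11).
  2*X**3 ↦ 2·729·1·1 = 1458
  X**2*Y ↦ 1·81·4·1 = 324
  -2*X**2*Z ↦ -2·81·1·6 = -972
  3*X*Y**2 ↦ 3·9·16·1 = 432
  -X*Y*Z ↦ -1·9·4·6 = -216
  -X*Z**2 ↦ -1·9·1·36 = -324
  2*Y**3 ↦ 2·1·64·1 = 128
  2*Z**3 ↦ 2·1·1·216 = 432
Sum: F(9, 4, 6) = (1458) + (324) + (-972) + (432) + (-216) + (-324) + (128) + (432) = 1262.
Reducing mod 11: 1262 ≡ 8 (mod 11).
Since F(a, b, c) ≡ 8 ≠ 0 (mod 11), P does NOT lie on the curve.


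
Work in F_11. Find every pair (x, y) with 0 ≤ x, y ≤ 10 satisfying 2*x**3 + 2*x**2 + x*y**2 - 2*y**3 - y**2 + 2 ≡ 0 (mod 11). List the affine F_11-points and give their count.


Affine F_11-points: {(1, 9), (3, 2), (3, 4), (3, 6), (5, 10), (6, 0), (6, 8), (8, 2), (9, 1), (10, 2)}; count = 10.

For each of the 121 pairs (x, y) ∈ F_11², evaluate f(x, y) mod 11. Record the zeros.
  x = 0: [0↦2, 1↦10, 2↦4, 3↦5, 4↦1, 5↦2, 6↦7, 7↦4, 8↦3, 9↦3, 10↦3]  zeros at y ∈ ∅
  x = 1: [0↦6, 1↦4, 2↦1, 3↦7, 4↦10, 5↦9, 6↦3, 7↦2, 8↦5, 9↦0, 10↦8]  zeros at y ∈ {9}
  x = 2: [0↦4, 1↦3, 2↦3, 3↦3, 4↦2, 5↦10, 6↦4, 7↦5, 8↦1, 9↦2, 10↦7]  zeros at y ∈ ∅
  x = 3: [0↦8, 1↦8, 2↦0, 3↦5, 4↦0, 5↦6, 6↦0, 7↦3, 8↦3, 9↦10, 10↦1]  zeros at y ∈ {2, 4, 6}
  x = 4: [0↦8, 1↦9, 2↦4, 3↦3, 4↦5, 5↦9, 6↦3, 7↦8, 8↦1, 9↦3, 10↦2]  zeros at y ∈ ∅
  x = 5: [0↦5, 1↦7, 2↦5, 3↦9, 4↦7, 5↦9, 6↦3, 7↦10, 8↦7, 9↦4, 10↦0]  zeros at y ∈ {10}
  x = 6: [0↦0, 1↦3, 2↦4, 3↦2, 4↦7, 5↦7, 6↦1, 7↦10, 8↦0, 9↦3, 10↦7]  zeros at y ∈ {0, 8}
  x = 7: [0↦5, 1↦9, 2↦2, 3↦5, 4↦6, 5↦4, 6↦9, 7↦9, 8↦3, 9↦1, 10↦2]  zeros at y ∈ ∅
  x = 8: [0↦10, 1↦4, 2↦0, 3↦8, 4↦5, 5↦1, 6↦6, 7↦8, 8↦6, 9↦10, 10↦8]  zeros at y ∈ {2}
  x = 9: [0↦5, 1↦0, 2↦10, 3↦1, 4↦5, 5↦10, 6↦4, 7↦8, 8↦10, 9↦9, 10↦4]  zeros at y ∈ {1}
  x = 10: [0↦2, 1↦9, 2↦0, 3↦7, 4↦7, 5↦10, 6↦4, 7↦10, 8↦5, 9↦10, 10↦2]  zeros at y ∈ {2}
Collecting zeros: affine points = {(1, 9), (3, 2), (3, 4), (3, 6), (5, 10), (6, 0), (6, 8), (8, 2), (9, 1), (10, 2)}.
Total count |C(F_11)_aff| = 10.


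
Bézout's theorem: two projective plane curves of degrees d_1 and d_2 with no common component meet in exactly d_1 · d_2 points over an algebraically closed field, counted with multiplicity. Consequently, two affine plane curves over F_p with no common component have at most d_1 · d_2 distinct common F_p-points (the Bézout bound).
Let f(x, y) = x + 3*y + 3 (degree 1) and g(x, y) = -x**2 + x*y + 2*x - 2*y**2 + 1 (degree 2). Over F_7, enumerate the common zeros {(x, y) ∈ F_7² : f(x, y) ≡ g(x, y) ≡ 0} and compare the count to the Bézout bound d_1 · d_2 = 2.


Common zeros: {(4, 0)}; count = 1; Bézout bound = 2.

deg(f) = 1, deg(g) = 2, so Bézout bound = 2.
Scan x ∈ F_7. For each x, list the y ∈ F_7 with f(x, y) ≡ 0 and those with g(x, y) ≡ 0 (mod 7); the common zeros in that column are the intersection.
  x = 0: f ≡ 0 at y ∈ {6}; g ≡ 0 at y ∈ {2, 5}; common: ∅.
  x = 1: f ≡ 0 at y ∈ {1}; g ≡ 0 at y ∈ ∅; common: ∅.
  x = 2: f ≡ 0 at y ∈ {3}; g ≡ 0 at y ∈ ∅; common: ∅.
  x = 3: f ≡ 0 at y ∈ {5}; g ≡ 0 at y ∈ {6}; common: ∅.
  x = 4: f ≡ 0 at y ∈ {0}; g ≡ 0 at y ∈ {0, 2}; common: {0}.
  x = 5: f ≡ 0 at y ∈ {2}; g ≡ 0 at y ∈ {0, 6}; common: ∅.
  x = 6: f ≡ 0 at y ∈ {4}; g ≡ 0 at y ∈ ∅; common: ∅.
Collecting: common zeros = {(4, 0)}, so the count is 1.
Comparison with the Bézout bound: 1 ≤ 2 = deg(f)·deg(g), as expected for curves with no common component (the affine F_7-count falls short of the bound because intersections may lie at infinity, over extension fields, or carry multiplicity).


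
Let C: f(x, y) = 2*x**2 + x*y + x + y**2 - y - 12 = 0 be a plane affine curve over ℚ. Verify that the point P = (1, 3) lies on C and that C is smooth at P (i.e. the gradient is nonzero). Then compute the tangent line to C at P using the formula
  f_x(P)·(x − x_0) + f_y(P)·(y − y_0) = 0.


Tangent line at P: 8*x + 6*y - 26 = 0.

Step 1: f(1, 3) = 0, so P lies on C.
Step 2: partial derivatives
  f_x(x, y) = 4*x + y + 1, f_y(x, y) = x + 2*y - 1.
  f_x(P) = 8, f_y(P) = 6 (gradient nonzero, so P is smooth).
Step 3: tangent line at P: 8·(x − 1) + 6·(y − 3) = 0.
Expanding: 8*x + 6*y - 26 = 0.


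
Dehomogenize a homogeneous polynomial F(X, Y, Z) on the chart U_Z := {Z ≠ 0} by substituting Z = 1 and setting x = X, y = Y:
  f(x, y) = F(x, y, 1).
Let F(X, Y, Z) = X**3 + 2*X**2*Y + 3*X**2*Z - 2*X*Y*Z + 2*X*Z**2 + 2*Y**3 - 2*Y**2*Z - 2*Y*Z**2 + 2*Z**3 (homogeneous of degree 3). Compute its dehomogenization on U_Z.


f(x, y) = x**3 + 2*x**2*y + 3*x**2 - 2*x*y + 2*x + 2*y**3 - 2*y**2 - 2*y + 2

On U_Z we set Z = 1. Each monomial c·X^i·Y^j·Z^k in F becomes c·x^i·y^j·1^k = c·x^i·y^j.
Substituting Z = 1: F(X, Y, 1) = x**3 + 2*x**2*y + 3*x**2 - 2*x*y + 2*x + 2*y**3 - 2*y**2 - 2*y + 2.
Note: deg(f) ≤ deg(F) = 3; strict inequality happens when F is divisible by Z (lost terms).


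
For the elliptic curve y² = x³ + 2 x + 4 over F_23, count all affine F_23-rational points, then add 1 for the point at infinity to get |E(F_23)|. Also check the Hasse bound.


Affine points = {(0, 2), (0, 21), (2, 4), (2, 19), (5, 1), (5, 22), (6, 5), (6, 18), (7, 4), (7, 19), (8, 7), (8, 16), (10, 9), (10, 14), (11, 0), (12, 10), (12, 13), (14, 4), (14, 19), (17, 11), (17, 12), (19, 1), (19, 22), (22, 1), (22, 22)}; affine count = 25; |E(F_23)| = 26.

Discriminant check: Δ ∝ 4a³ + 27b² = 4·2³ + 27·4² = 4·8 + 27·16 ≡ 4 (mod 23). Nonzero ⇒ E is nonsingular.
For each x ∈ F_23, compute rhs = x³ + 2·x + 4 mod 23, then count y ∈ F_23 with y² ≡ rhs.
  x = 0: rhs = 4, matching y values: 2, 21 (2 points).
  x = 1: rhs = 7, matching y values: none (0 points).
  x = 2: rhs = 16, matching y values: 4, 19 (2 points).
  x = 3: rhs = 14, matching y values: none (0 points).
  x = 4: rhs = 7, matching y values: none (0 points).
  x = 5: rhs = 1, matching y values: 1, 22 (2 points).
  x = 6: rhs = 2, matching y values: 5, 18 (2 points).
  x = 7: rhs = 16, matching y values: 4, 19 (2 points).
  x = 8: rhs = 3, matching y values: 7, 16 (2 points).
  x = 9: rhs = 15, matching y values: none (0 points).
  x = 10: rhs = 12, matching y values: 9, 14 (2 points).
  x = 11: rhs = 0, matching y values: 0 (1 points).
  x = 12: rhs = 8, matching y values: 10, 13 (2 points).
  x = 13: rhs = 19, matching y values: none (0 points).
  x = 14: rhs = 16, matching y values: 4, 19 (2 points).
  x = 15: rhs = 5, matching y values: none (0 points).
  x = 16: rhs = 15, matching y values: none (0 points).
  x = 17: rhs = 6, matching y values: 11, 12 (2 points).
  x = 18: rhs = 7, matching y values: none (0 points).
  x = 19: rhs = 1, matching y values: 1, 22 (2 points).
  x = 20: rhs = 17, matching y values: none (0 points).
  x = 21: rhs = 15, matching y values: none (0 points).
  x = 22: rhs = 1, matching y values: 1, 22 (2 points).
Total affine count: 25.
Full point count |E(F_23)| = 25 + 1 = 26.
Hasse bound: |26 − (23+1)| = |2| = 2 ≤ 2√23 ≈ 9.5917 ✓.


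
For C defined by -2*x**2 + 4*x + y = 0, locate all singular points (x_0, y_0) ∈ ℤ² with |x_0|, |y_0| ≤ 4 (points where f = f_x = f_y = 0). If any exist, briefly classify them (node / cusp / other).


No singular points in the scanned grid; C is smooth there.

Compute partial derivatives:
  f_x = 4 - 4*x.
  f_y = 1.
f_y = 1 is a nonzero constant, so f_y never vanishes: no point (x, y) can satisfy f = f_x = f_y = 0. In particular no (x, y) ∈ {−4, ..., 4}² is singular; the curve is smooth.


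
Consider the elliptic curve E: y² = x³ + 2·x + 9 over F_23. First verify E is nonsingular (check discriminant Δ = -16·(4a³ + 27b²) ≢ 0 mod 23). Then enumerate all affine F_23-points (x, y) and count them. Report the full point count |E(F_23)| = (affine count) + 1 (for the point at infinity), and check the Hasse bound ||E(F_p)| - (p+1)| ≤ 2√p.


Affine points = {(0, 3), (0, 20), (1, 9), (1, 14), (4, 9), (4, 14), (5, 11), (5, 12), (8, 10), (8, 13), (12, 6), (12, 17), (13, 1), (13, 22), (18, 9), (18, 14), (19, 11), (19, 12), (22, 11), (22, 12)}; affine count = 20; |E(F_23)| = 21.

Discriminant check: Δ ∝ 4a³ + 27b² = 4·2³ + 27·9² = 4·8 + 27·81 ≡ 11 (mod 23). Nonzero ⇒ E is nonsingular.
For each x ∈ F_23, compute rhs = x³ + 2·x + 9 mod 23, then count y ∈ F_23 with y² ≡ rhs.
  x = 0: rhs = 9, matching y values: 3, 20 (2 points).
  x = 1: rhs = 12, matching y values: 9, 14 (2 points).
  x = 2: rhs = 21, matching y values: none (0 points).
  x = 3: rhs = 19, matching y values: none (0 points).
  x = 4: rhs = 12, matching y values: 9, 14 (2 points).
  x = 5: rhs = 6, matching y values: 11, 12 (2 points).
  x = 6: rhs = 7, matching y values: none (0 points).
  x = 7: rhs = 21, matching y values: none (0 points).
  x = 8: rhs = 8, matching y values: 10, 13 (2 points).
  x = 9: rhs = 20, matching y values: none (0 points).
  x = 10: rhs = 17, matching y values: none (0 points).
  x = 11: rhs = 5, matching y values: none (0 points).
  x = 12: rhs = 13, matching y values: 6, 17 (2 points).
  x = 13: rhs = 1, matching y values: 1, 22 (2 points).
  x = 14: rhs = 21, matching y values: none (0 points).
  x = 15: rhs = 10, matching y values: none (0 points).
  x = 16: rhs = 20, matching y values: none (0 points).
  x = 17: rhs = 11, matching y values: none (0 points).
  x = 18: rhs = 12, matching y values: 9, 14 (2 points).
  x = 19: rhs = 6, matching y values: 11, 12 (2 points).
  x = 20: rhs = 22, matching y values: none (0 points).
  x = 21: rhs = 20, matching y values: none (0 points).
  x = 22: rhs = 6, matching y values: 11, 12 (2 points).
Total affine count: 20.
Full point count |E(F_23)| = 20 + 1 = 21.
Hasse bound: |21 − (23+1)| = |-3| = 3 ≤ 2√23 ≈ 9.5917 ✓.


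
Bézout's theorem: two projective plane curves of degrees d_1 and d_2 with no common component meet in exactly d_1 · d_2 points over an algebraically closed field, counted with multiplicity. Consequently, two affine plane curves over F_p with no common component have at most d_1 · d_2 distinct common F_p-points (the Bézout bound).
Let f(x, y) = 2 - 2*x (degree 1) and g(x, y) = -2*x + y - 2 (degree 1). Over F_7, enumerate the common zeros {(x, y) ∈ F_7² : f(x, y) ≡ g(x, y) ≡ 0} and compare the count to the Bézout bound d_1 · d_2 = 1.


Common zeros: {(1, 4)}; count = 1; Bézout bound = 1.

deg(f) = 1, deg(g) = 1, so Bézout bound = 1.
Scan x ∈ F_7. For each x, list the y ∈ F_7 with f(x, y) ≡ 0 and those with g(x, y) ≡ 0 (mod 7); the common zeros in that column are the intersection.
  x = 0: f ≡ 0 at y ∈ ∅; g ≡ 0 at y ∈ {2}; common: ∅.
  x = 1: f ≡ 0 at y ∈ {0, 1, 2, 3, 4, 5, 6}; g ≡ 0 at y ∈ {4}; common: {4}.
  x = 2: f ≡ 0 at y ∈ ∅; g ≡ 0 at y ∈ {6}; common: ∅.
  x = 3: f ≡ 0 at y ∈ ∅; g ≡ 0 at y ∈ {1}; common: ∅.
  x = 4: f ≡ 0 at y ∈ ∅; g ≡ 0 at y ∈ {3}; common: ∅.
  x = 5: f ≡ 0 at y ∈ ∅; g ≡ 0 at y ∈ {5}; common: ∅.
  x = 6: f ≡ 0 at y ∈ ∅; g ≡ 0 at y ∈ {0}; common: ∅.
Collecting: common zeros = {(1, 4)}, so the count is 1.
Comparison with the Bézout bound: 1 ≤ 1 = deg(f)·deg(g), as expected for curves with no common component (the bound is attained).


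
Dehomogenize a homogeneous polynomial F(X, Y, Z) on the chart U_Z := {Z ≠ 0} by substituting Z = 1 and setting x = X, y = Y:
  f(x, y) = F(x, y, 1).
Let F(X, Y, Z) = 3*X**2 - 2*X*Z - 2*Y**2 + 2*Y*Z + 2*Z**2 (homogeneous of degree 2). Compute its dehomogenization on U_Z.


f(x, y) = 3*x**2 - 2*x - 2*y**2 + 2*y + 2

On U_Z we set Z = 1. Each monomial c·X^i·Y^j·Z^k in F becomes c·x^i·y^j·1^k = c·x^i·y^j.
Substituting Z = 1: F(X, Y, 1) = 3*x**2 - 2*x - 2*y**2 + 2*y + 2.
Note: deg(f) ≤ deg(F) = 2; strict inequality happens when F is divisible by Z (lost terms).


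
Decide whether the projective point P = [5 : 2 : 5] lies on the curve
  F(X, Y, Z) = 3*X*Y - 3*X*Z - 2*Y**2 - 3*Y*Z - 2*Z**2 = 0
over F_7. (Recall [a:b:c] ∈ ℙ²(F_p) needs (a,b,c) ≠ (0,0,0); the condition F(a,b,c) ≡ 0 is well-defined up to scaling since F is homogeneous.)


F(5,2,5) ≡ 0 (mod 7); P is on the curve.

Evaluate F(5, 2, 5) term-by-term (mod 7).
  3*X*Y ↦ 3·5·2·1 = 30
  -3*X*Z ↦ -3·5·1·5 = -75
  -2*Y**2 ↦ -2·1·4·1 = -8
  -3*Y*Z ↦ -3·1·2·5 = -30
  -2*Z**2 ↦ -2·1·1·25 = -50
Sum: F(5, 2, 5) = (30) + (-75) + (-8) + (-30) + (-50) = -133.
Reducing mod 7: -133 ≡ 0 (mod 7).
Since F(a, b, c) ≡ 0 (mod 7), P lies on the curve.


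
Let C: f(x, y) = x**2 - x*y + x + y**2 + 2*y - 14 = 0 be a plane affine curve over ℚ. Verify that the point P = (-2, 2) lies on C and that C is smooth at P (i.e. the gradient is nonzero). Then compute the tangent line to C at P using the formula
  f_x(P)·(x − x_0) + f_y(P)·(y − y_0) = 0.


Tangent line at P: -5*x + 8*y - 26 = 0.

Step 1: f(-2, 2) = 0, so P lies on C.
Step 2: partial derivatives
  f_x(x, y) = 2*x - y + 1, f_y(x, y) = -x + 2*y + 2.
  f_x(P) = -5, f_y(P) = 8 (gradient nonzero, so P is smooth).
Step 3: tangent line at P: -5·(x − -2) + 8·(y − 2) = 0.
Expanding: -5*x + 8*y - 26 = 0.


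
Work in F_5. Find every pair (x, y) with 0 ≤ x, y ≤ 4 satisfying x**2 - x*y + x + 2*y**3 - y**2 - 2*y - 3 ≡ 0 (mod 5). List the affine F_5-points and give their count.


Affine F_5-points: {(0, 2), (1, 2), (1, 3), (2, 1), (3, 1), (4, 4)}; count = 6.

For each of the 25 pairs (x, y) ∈ F_5², evaluate f(x, y) mod 5. Record the zeros.
  x = 0: [0↦2, 1↦1, 2↦0, 3↦1, 4↦1]  zeros at y ∈ {2}
  x = 1: [0↦4, 1↦2, 2↦0, 3↦0, 4↦4]  zeros at y ∈ {2, 3}
  x = 2: [0↦3, 1↦0, 2↦2, 3↦1, 4↦4]  zeros at y ∈ {1}
  x = 3: [0↦4, 1↦0, 2↦1, 3↦4, 4↦1]  zeros at y ∈ {1}
  x = 4: [0↦2, 1↦2, 2↦2, 3↦4, 4↦0]  zeros at y ∈ {4}
Collecting zeros: affine points = {(0, 2), (1, 2), (1, 3), (2, 1), (3, 1), (4, 4)}.
Total count |C(F_5)_aff| = 6.


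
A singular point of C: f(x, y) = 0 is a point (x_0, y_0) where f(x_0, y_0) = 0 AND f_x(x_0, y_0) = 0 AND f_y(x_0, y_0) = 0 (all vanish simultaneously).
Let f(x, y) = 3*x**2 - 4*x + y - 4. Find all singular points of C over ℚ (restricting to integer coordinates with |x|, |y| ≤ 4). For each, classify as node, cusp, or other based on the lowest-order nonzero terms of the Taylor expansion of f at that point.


No singular points in the scanned grid; C is smooth there.

Compute partial derivatives:
  f_x = 6*x - 4.
  f_y = 1.
f_y = 1 is a nonzero constant, so f_y never vanishes: no point (x, y) can satisfy f = f_x = f_y = 0. In particular no (x, y) ∈ {−4, ..., 4}² is singular; the curve is smooth.


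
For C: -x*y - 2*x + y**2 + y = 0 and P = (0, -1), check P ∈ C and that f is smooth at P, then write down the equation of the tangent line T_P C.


Tangent line at P: -x - y - 1 = 0.

Step 1: f(0, -1) = 0, so P lies on C.
Step 2: partial derivatives
  f_x(x, y) = -y - 2, f_y(x, y) = -x + 2*y + 1.
  f_x(P) = -1, f_y(P) = -1 (gradient nonzero, so P is smooth).
Step 3: tangent line at P: -1·(x − 0) + -1·(y − -1) = 0.
Expanding: -x - y - 1 = 0.


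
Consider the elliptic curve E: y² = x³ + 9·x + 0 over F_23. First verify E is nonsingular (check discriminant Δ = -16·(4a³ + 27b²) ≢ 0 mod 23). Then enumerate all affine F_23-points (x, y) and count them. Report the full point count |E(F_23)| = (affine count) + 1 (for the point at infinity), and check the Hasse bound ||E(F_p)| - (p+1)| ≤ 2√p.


Affine points = {(0, 0), (2, 7), (2, 16), (3, 10), (3, 13), (4, 10), (4, 13), (5, 3), (5, 20), (8, 3), (8, 20), (10, 3), (10, 20), (11, 2), (11, 21), (14, 8), (14, 15), (16, 10), (16, 13), (17, 11), (17, 12), (22, 6), (22, 17)}; affine count = 23; |E(F_23)| = 24.

Discriminant check: Δ ∝ 4a³ + 27b² = 4·9³ + 27·0² = 4·729 + 27·0 ≡ 18 (mod 23). Nonzero ⇒ E is nonsingular.
For each x ∈ F_23, compute rhs = x³ + 9·x + 0 mod 23, then count y ∈ F_23 with y² ≡ rhs.
  x = 0: rhs = 0, matching y values: 0 (1 points).
  x = 1: rhs = 10, matching y values: none (0 points).
  x = 2: rhs = 3, matching y values: 7, 16 (2 points).
  x = 3: rhs = 8, matching y values: 10, 13 (2 points).
  x = 4: rhs = 8, matching y values: 10, 13 (2 points).
  x = 5: rhs = 9, matching y values: 3, 20 (2 points).
  x = 6: rhs = 17, matching y values: none (0 points).
  x = 7: rhs = 15, matching y values: none (0 points).
  x = 8: rhs = 9, matching y values: 3, 20 (2 points).
  x = 9: rhs = 5, matching y values: none (0 points).
  x = 10: rhs = 9, matching y values: 3, 20 (2 points).
  x = 11: rhs = 4, matching y values: 2, 21 (2 points).
  x = 12: rhs = 19, matching y values: none (0 points).
  x = 13: rhs = 14, matching y values: none (0 points).
  x = 14: rhs = 18, matching y values: 8, 15 (2 points).
  x = 15: rhs = 14, matching y values: none (0 points).
  x = 16: rhs = 8, matching y values: 10, 13 (2 points).
  x = 17: rhs = 6, matching y values: 11, 12 (2 points).
  x = 18: rhs = 14, matching y values: none (0 points).
  x = 19: rhs = 15, matching y values: none (0 points).
  x = 20: rhs = 15, matching y values: none (0 points).
  x = 21: rhs = 20, matching y values: none (0 points).
  x = 22: rhs = 13, matching y values: 6, 17 (2 points).
Total affine count: 23.
Full point count |E(F_23)| = 23 + 1 = 24.
Hasse bound: |24 − (23+1)| = |0| = 0 ≤ 2√23 ≈ 9.5917 ✓.


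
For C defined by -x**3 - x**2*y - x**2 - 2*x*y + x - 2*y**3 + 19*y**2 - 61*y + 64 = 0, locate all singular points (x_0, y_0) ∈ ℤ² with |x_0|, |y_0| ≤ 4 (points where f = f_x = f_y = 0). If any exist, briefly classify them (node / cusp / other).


Singular points: {(-1, 3)}; classification: node.

Compute partial derivatives:
  f_x = -3*x**2 - 2*x*y - 2*x - 2*y + 1.
  f_y = -x**2 - 2*x - 6*y**2 + 38*y - 61.
Scan x_0 ∈ {−4, ..., 4}. For each x_0, f_y(x_0, y) is a polynomial in y; find its integer roots y ∈ {−4, ..., 4}, then test f_x and f at those candidates.
  x = -4: f_y(-4, y) = -6*y**2 + 38*y - 69; no integer root y with |y| ≤ 4.
  x = -3: f_y(-3, y) = -6*y**2 + 38*y - 64; no integer root y with |y| ≤ 4.
  x = -2: f_y(-2, y) = -6*y**2 + 38*y - 61; no integer root y with |y| ≤ 4.
  x = -1: f_y(-1, y) = -6*y**2 + 38*y - 60; vanishes at y ∈ {3}. (-1, 3): f_x = 0, f = 0 — SINGULAR.
  x = 0: f_y(0, y) = -6*y**2 + 38*y - 61; no integer root y with |y| ≤ 4.
  x = 1: f_y(1, y) = -6*y**2 + 38*y - 64; no integer root y with |y| ≤ 4.
  x = 2: f_y(2, y) = -6*y**2 + 38*y - 69; no integer root y with |y| ≤ 4.
  x = 3: f_y(3, y) = -6*y**2 + 38*y - 76; no integer root y with |y| ≤ 4.
  x = 4: f_y(4, y) = -6*y**2 + 38*y - 85; no integer root y with |y| ≤ 4.
Only singular point on the grid: (-1, 3).
Classify: substitute x = -1 + u, y = 3 + v and expand: f = -u**3 - u**2*v - u**2 - 2*v**3 + v**2.
No constant or linear terms (consistent with a singular point). Quadratic part: -u**2 + v**2. Cubic part: -u**3 - u**2*v - 2*v**3.
The quadratic part v**2 - u**2 = (v − u)(v + u) splits into two distinct linear factors, so there are two distinct tangent lines y − 3 = ±(x − -1) — this is a node (ordinary double point).
Classification: node.


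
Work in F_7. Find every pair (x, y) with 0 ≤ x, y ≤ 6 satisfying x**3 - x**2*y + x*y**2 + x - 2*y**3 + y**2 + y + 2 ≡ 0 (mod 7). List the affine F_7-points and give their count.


Affine F_7-points: {(1, 5), (4, 0), (5, 1), (6, 0)}; count = 4.

For each of the 49 pairs (x, y) ∈ F_7², evaluate f(x, y) mod 7. Record the zeros.
  x = 0: [0↦2, 1↦2, 2↦6, 3↦2, 4↦6, 5↦6, 6↦4]  zeros at y ∈ ∅
  x = 1: [0↦4, 1↦4, 2↦3, 3↦3, 4↦6, 5↦0, 6↦1]  zeros at y ∈ {5}
  x = 2: [0↦5, 1↦3, 2↦2, 3↦4, 4↦4, 5↦4, 6↦6]  zeros at y ∈ ∅
  x = 3: [0↦4, 1↦5, 2↦2, 3↦4, 4↦6, 5↦3, 6↦4]  zeros at y ∈ ∅
  x = 4: [0↦0, 1↦2, 2↦2, 3↦2, 4↦4, 5↦3, 6↦1]  zeros at y ∈ {0}
  x = 5: [0↦6, 1↦0, 2↦1, 3↦4, 4↦4, 5↦3, 6↦3]  zeros at y ∈ {1}
  x = 6: [0↦0, 1↦5, 2↦5, 3↦2, 4↦5, 5↦2, 6↦2]  zeros at y ∈ {0}
Collecting zeros: affine points = {(1, 5), (4, 0), (5, 1), (6, 0)}.
Total count |C(F_7)_aff| = 4.


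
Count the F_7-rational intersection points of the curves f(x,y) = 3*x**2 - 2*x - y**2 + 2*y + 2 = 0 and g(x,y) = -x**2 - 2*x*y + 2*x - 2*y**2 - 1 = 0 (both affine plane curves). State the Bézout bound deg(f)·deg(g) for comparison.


Common zeros: {(1, 6)}; count = 1; Bézout bound = 4.

deg(f) = 2, deg(g) = 2, so Bézout bound = 4.
Scan x ∈ F_7. For each x, list the y ∈ F_7 with f(x, y) ≡ 0 and those with g(x, y) ≡ 0 (mod 7); the common zeros in that column are the intersection.
  x = 0: f ≡ 0 at y ∈ ∅; g ≡ 0 at y ∈ ∅; common: ∅.
  x = 1: f ≡ 0 at y ∈ {3, 6}; g ≡ 0 at y ∈ {0, 6}; common: {6}.
  x = 2: f ≡ 0 at y ∈ {3, 6}; g ≡ 0 at y ∈ {1, 4}; common: ∅.
  x = 3: f ≡ 0 at y ∈ ∅; g ≡ 0 at y ∈ {5, 6}; common: ∅.
  x = 4: f ≡ 0 at y ∈ {0, 2}; g ≡ 0 at y ∈ ∅; common: ∅.
  x = 5: f ≡ 0 at y ∈ ∅; g ≡ 0 at y ∈ {1}; common: ∅.
  x = 6: f ≡ 0 at y ∈ {0, 2}; g ≡ 0 at y ∈ {4}; common: ∅.
Collecting: common zeros = {(1, 6)}, so the count is 1.
Comparison with the Bézout bound: 1 ≤ 4 = deg(f)·deg(g), as expected for curves with no common component (the affine F_7-count falls short of the bound because intersections may lie at infinity, over extension fields, or carry multiplicity).


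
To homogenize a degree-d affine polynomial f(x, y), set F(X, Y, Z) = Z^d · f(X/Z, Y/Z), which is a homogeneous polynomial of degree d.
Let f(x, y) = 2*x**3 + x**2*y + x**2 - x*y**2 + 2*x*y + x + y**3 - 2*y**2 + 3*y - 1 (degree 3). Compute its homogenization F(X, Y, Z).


F(X, Y, Z) = 2*X**3 + X**2*Y + X**2*Z - X*Y**2 + 2*X*Y*Z + X*Z**2 + Y**3 - 2*Y**2*Z + 3*Y*Z**2 - Z**3

deg(f) = 3.
Substitute x = X/Z, y = Y/Z into f, then multiply by Z^3.
  monomial 2·x^3·y^0 ↦ 2·X^3·Y^0·Z^0.
  monomial 1·x^2·y^1 ↦ 1·X^2·Y^1·Z^0.
  monomial 1·x^2·y^0 ↦ 1·X^2·Y^0·Z^1.
  monomial -1·x^1·y^2 ↦ -1·X^1·Y^2·Z^0.
  monomial 2·x^1·y^1 ↦ 2·X^1·Y^1·Z^1.
  monomial 1·x^1·y^0 ↦ 1·X^1·Y^0·Z^2.
  monomial 1·x^0·y^3 ↦ 1·X^0·Y^3·Z^0.
  monomial -2·x^0·y^2 ↦ -2·X^0·Y^2·Z^1.
  monomial 3·x^0·y^1 ↦ 3·X^0·Y^1·Z^2.
  monomial -1·x^0·y^0 ↦ -1·X^0·Y^0·Z^3.
Collecting: F(X, Y, Z) = 2*X**3 + X**2*Y + X**2*Z - X*Y**2 + 2*X*Y*Z + X*Z**2 + Y**3 - 2*Y**2*Z + 3*Y*Z**2 - Z**3.


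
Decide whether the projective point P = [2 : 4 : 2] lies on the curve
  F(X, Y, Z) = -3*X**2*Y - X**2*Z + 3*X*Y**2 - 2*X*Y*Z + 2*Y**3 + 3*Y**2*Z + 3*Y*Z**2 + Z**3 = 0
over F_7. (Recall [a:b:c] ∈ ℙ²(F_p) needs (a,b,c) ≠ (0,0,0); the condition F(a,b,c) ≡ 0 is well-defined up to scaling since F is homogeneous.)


F(2,4,2) ≡ 1 (mod 7); P is NOT on the curve.

Evaluate F(2, 4, 2) term-by-term (mod 7).
  -3*X**2*Y ↦ -3·4·4·1 = -48
  -X**2*Z ↦ -1·4·1·2 = -8
  3*X*Y**2 ↦ 3·2·16·1 = 96
  -2*X*Y*Z ↦ -2·2·4·2 = -32
  2*Y**3 ↦ 2·1·64·1 = 128
  3*Y**2*Z ↦ 3·1·16·2 = 96
  3*Y*Z**2 ↦ 3·1·4·4 = 48
  Z**3 ↦ 1·1·1·8 = 8
Sum: F(2, 4, 2) = (-48) + (-8) + (96) + (-32) + (128) + (96) + (48) + (8) = 288.
Reducing mod 7: 288 ≡ 1 (mod 7).
Since F(a, b, c) ≡ 1 ≠ 0 (mod 7), P does NOT lie on the curve.


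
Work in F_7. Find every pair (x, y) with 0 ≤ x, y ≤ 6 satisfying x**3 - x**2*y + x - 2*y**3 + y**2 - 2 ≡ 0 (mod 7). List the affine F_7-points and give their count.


Affine F_7-points: {(0, 2), (1, 0), (1, 2), (2, 3), (3, 0), (4, 1), (5, 4), (6, 6)}; count = 8.

For each of the 49 pairs (x, y) ∈ F_7², evaluate f(x, y) mod 7. Record the zeros.
  x = 0: [0↦5, 1↦4, 2↦0, 3↦2, 4↦5, 5↦4, 6↦1]  zeros at y ∈ {2}
  x = 1: [0↦0, 1↦5, 2↦0, 3↦1, 4↦3, 5↦1, 6↦4]  zeros at y ∈ {0, 2}
  x = 2: [0↦1, 1↦3, 2↦2, 3↦0, 4↦6, 5↦1, 6↦1]  zeros at y ∈ {3}
  x = 3: [0↦0, 1↦4, 2↦5, 3↦5, 4↦6, 5↦3, 6↦5]  zeros at y ∈ {0}
  x = 4: [0↦3, 1↦0, 2↦1, 3↦1, 4↦2, 5↦6, 6↦1]  zeros at y ∈ {1}
  x = 5: [0↦2, 1↦4, 2↦3, 3↦1, 4↦0, 5↦2, 6↦2]  zeros at y ∈ {4}
  x = 6: [0↦3, 1↦1, 2↦3, 3↦4, 4↦6, 5↦4, 6↦0]  zeros at y ∈ {6}
Collecting zeros: affine points = {(0, 2), (1, 0), (1, 2), (2, 3), (3, 0), (4, 1), (5, 4), (6, 6)}.
Total count |C(F_7)_aff| = 8.


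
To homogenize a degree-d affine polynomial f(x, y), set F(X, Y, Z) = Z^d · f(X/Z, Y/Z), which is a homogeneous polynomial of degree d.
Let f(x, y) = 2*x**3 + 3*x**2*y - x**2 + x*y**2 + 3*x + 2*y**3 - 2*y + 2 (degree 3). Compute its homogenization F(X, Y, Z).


F(X, Y, Z) = 2*X**3 + 3*X**2*Y - X**2*Z + X*Y**2 + 3*X*Z**2 + 2*Y**3 - 2*Y*Z**2 + 2*Z**3

deg(f) = 3.
Substitute x = X/Z, y = Y/Z into f, then multiply by Z^3.
  monomial 2·x^3·y^0 ↦ 2·X^3·Y^0·Z^0.
  monomial 3·x^2·y^1 ↦ 3·X^2·Y^1·Z^0.
  monomial -1·x^2·y^0 ↦ -1·X^2·Y^0·Z^1.
  monomial 1·x^1·y^2 ↦ 1·X^1·Y^2·Z^0.
  monomial 3·x^1·y^0 ↦ 3·X^1·Y^0·Z^2.
  monomial 2·x^0·y^3 ↦ 2·X^0·Y^3·Z^0.
  monomial -2·x^0·y^1 ↦ -2·X^0·Y^1·Z^2.
  monomial 2·x^0·y^0 ↦ 2·X^0·Y^0·Z^3.
Collecting: F(X, Y, Z) = 2*X**3 + 3*X**2*Y - X**2*Z + X*Y**2 + 3*X*Z**2 + 2*Y**3 - 2*Y*Z**2 + 2*Z**3.


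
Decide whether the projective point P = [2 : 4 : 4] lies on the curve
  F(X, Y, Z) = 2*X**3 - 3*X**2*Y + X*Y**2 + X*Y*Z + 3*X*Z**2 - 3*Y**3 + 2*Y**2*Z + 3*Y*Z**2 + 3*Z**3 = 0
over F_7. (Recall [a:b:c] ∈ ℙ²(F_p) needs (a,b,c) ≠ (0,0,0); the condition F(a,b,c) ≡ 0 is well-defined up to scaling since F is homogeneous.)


F(2,4,4) ≡ 0 (mod 7); P is on the curve.

Evaluate F(2, 4, 4) term-by-term (mod 7).
  2*X**3 ↦ 2·8·1·1 = 16
  -3*X**2*Y ↦ -3·4·4·1 = -48
  X*Y**2 ↦ 1·2·16·1 = 32
  X*Y*Z ↦ 1·2·4·4 = 32
  3*X*Z**2 ↦ 3·2·1·16 = 96
  -3*Y**3 ↦ -3·1·64·1 = -192
  2*Y**2*Z ↦ 2·1·16·4 = 128
  3*Y*Z**2 ↦ 3·1·4·16 = 192
  3*Z**3 ↦ 3·1·1·64 = 192
Sum: F(2, 4, 4) = (16) + (-48) + (32) + (32) + (96) + (-192) + (128) + (192) + (192) = 448.
Reducing mod 7: 448 ≡ 0 (mod 7).
Since F(a, b, c) ≡ 0 (mod 7), P lies on the curve.


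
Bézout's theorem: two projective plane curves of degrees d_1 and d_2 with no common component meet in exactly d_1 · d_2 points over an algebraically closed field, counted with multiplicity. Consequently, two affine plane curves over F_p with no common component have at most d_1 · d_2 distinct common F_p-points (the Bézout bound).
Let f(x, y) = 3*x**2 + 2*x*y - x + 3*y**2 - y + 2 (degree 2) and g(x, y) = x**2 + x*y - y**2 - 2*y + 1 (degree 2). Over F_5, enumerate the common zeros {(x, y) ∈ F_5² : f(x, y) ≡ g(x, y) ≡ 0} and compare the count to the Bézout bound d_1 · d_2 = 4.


Common zeros: ∅; count = 0; Bézout bound = 4.

deg(f) = 2, deg(g) = 2, so Bézout bound = 4.
Scan x ∈ F_5. For each x, list the y ∈ F_5 with f(x, y) ≡ 0 and those with g(x, y) ≡ 0 (mod 5); the common zeros in that column are the intersection.
  x = 0: f ≡ 0 at y ∈ ∅; g ≡ 0 at y ∈ ∅; common: ∅.
  x = 1: f ≡ 0 at y ∈ ∅; g ≡ 0 at y ∈ {1, 3}; common: ∅.
  x = 2: f ≡ 0 at y ∈ {2}; g ≡ 0 at y ∈ {0}; common: ∅.
  x = 3: f ≡ 0 at y ∈ ∅; g ≡ 0 at y ∈ {0, 1}; common: ∅.
  x = 4: f ≡ 0 at y ∈ ∅; g ≡ 0 at y ∈ ∅; common: ∅.
Collecting: common zeros = ∅, so the count is 0.
Comparison with the Bézout bound: 0 ≤ 4 = deg(f)·deg(g), as expected for curves with no common component (the affine F_5-count falls short of the bound because intersections may lie at infinity, over extension fields, or carry multiplicity).


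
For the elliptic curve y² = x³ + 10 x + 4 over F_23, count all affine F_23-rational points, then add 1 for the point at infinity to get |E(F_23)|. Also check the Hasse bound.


Affine points = {(0, 2), (0, 21), (2, 3), (2, 20), (4, 4), (4, 19), (5, 8), (5, 15), (6, 2), (6, 21), (7, 7), (7, 16), (9, 8), (9, 15), (10, 0), (12, 9), (12, 14), (13, 10), (13, 13), (14, 6), (14, 17), (17, 2), (17, 21), (18, 6), (18, 17), (20, 4), (20, 19), (22, 4), (22, 19)}; affine count = 29; |E(F_23)| = 30.

Discriminant check: Δ ∝ 4a³ + 27b² = 4·10³ + 27·4² = 4·1000 + 27·16 ≡ 16 (mod 23). Nonzero ⇒ E is nonsingular.
For each x ∈ F_23, compute rhs = x³ + 10·x + 4 mod 23, then count y ∈ F_23 with y² ≡ rhs.
  x = 0: rhs = 4, matching y values: 2, 21 (2 points).
  x = 1: rhs = 15, matching y values: none (0 points).
  x = 2: rhs = 9, matching y values: 3, 20 (2 points).
  x = 3: rhs = 15, matching y values: none (0 points).
  x = 4: rhs = 16, matching y values: 4, 19 (2 points).
  x = 5: rhs = 18, matching y values: 8, 15 (2 points).
  x = 6: rhs = 4, matching y values: 2, 21 (2 points).
  x = 7: rhs = 3, matching y values: 7, 16 (2 points).
  x = 8: rhs = 21, matching y values: none (0 points).
  x = 9: rhs = 18, matching y values: 8, 15 (2 points).
  x = 10: rhs = 0, matching y values: 0 (1 points).
  x = 11: rhs = 19, matching y values: none (0 points).
  x = 12: rhs = 12, matching y values: 9, 14 (2 points).
  x = 13: rhs = 8, matching y values: 10, 13 (2 points).
  x = 14: rhs = 13, matching y values: 6, 17 (2 points).
  x = 15: rhs = 10, matching y values: none (0 points).
  x = 16: rhs = 5, matching y values: none (0 points).
  x = 17: rhs = 4, matching y values: 2, 21 (2 points).
  x = 18: rhs = 13, matching y values: 6, 17 (2 points).
  x = 19: rhs = 15, matching y values: none (0 points).
  x = 20: rhs = 16, matching y values: 4, 19 (2 points).
  x = 21: rhs = 22, matching y values: none (0 points).
  x = 22: rhs = 16, matching y values: 4, 19 (2 points).
Total affine count: 29.
Full point count |E(F_23)| = 29 + 1 = 30.
Hasse bound: |30 − (23+1)| = |6| = 6 ≤ 2√23 ≈ 9.5917 ✓.
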